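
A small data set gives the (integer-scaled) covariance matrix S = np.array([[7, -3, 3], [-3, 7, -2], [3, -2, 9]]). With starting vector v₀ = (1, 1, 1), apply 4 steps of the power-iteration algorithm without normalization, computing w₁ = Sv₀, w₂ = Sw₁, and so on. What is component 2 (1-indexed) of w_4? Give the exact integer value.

-9565

w1 = Sv₀ = (7·1 + (-3)·1 + 3·1; (-3)·1 + 7·1 + (-2)·1; 3·1 + (-2)·1 + 9·1) = (7, 2, 10)
w2 = Sw1 = (7·7 + (-3)·2 + 3·10; (-3)·7 + 7·2 + (-2)·10; 3·7 + (-2)·2 + 9·10) = (73, -27, 107)
w3 = Sw2 = (913, -622, 1236)
w4 = Sw3 = (11965, -9565, 15107)
The requested component of w4 is -9565.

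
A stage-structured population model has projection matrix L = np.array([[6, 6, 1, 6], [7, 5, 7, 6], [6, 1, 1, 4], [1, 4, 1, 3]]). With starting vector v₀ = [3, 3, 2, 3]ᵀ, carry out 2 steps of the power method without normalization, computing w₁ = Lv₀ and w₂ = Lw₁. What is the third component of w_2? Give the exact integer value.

543

w1 = Lv₀ = (6·3 + 6·3 + 1·2 + 6·3; 7·3 + 5·3 + 7·2 + 6·3; 6·3 + 1·3 + 1·2 + 4·3; 1·3 + 4·3 + 1·2 + 3·3) = (56, 68, 35, 26)
w2 = Lw1 = (6·56 + 6·68 + 1·35 + 6·26; 7·56 + 5·68 + 7·35 + 6·26; 6·56 + 1·68 + 1·35 + 4·26; 1·56 + 4·68 + 1·35 + 3·26) = (935, 1133, 543, 441)
The requested component of w2 is 543.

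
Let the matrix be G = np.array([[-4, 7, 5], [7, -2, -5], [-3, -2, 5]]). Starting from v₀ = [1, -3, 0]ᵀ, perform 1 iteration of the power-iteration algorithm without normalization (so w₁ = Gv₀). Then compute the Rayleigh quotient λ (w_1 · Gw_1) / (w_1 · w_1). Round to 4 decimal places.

-9.6712

w1 = Gv₀ = ((-4)·1 + 7·(-3) + 5·0; 7·1 + (-2)·(-3) + (-5)·0; (-3)·1 + (-2)·(-3) + 5·0) = (-25, 13, 3)
Gw1 = (206, -216, 64)
w1·Gw1 = (-25)·206 + 13·(-216) + 3·64 = -7766; w1·w1 = (-25)·(-25) + 13·13 + 3·3 = 803
λ ≈ -7766/803 = -9.6712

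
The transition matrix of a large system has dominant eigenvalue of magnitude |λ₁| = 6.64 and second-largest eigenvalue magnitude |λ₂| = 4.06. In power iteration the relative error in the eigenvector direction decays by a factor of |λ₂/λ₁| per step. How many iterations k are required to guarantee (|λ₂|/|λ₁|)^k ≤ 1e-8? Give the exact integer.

|λ₂/λ₁| = 4.06/6.64 = 0.61145
Need k ≥ ln(1e-8) / ln(0.61145) = -18.4207 / -0.4919 ≈ 37.446
Smallest integer k satisfying the bound: 38

38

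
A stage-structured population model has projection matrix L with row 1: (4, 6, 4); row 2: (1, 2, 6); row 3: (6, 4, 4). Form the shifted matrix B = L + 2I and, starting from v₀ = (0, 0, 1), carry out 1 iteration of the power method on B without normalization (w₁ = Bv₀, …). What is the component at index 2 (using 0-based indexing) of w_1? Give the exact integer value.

B = L + 2I has rows (6, 6, 4); (1, 4, 6); (6, 4, 6)
w1 = Bv₀ = (4, 6, 6)
Requested component of w1: 6

6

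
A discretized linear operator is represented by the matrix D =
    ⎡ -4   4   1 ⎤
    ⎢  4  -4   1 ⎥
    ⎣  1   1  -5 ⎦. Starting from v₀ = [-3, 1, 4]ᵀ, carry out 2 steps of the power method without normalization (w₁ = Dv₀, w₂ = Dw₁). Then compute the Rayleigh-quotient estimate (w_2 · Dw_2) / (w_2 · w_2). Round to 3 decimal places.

w1 = Dv₀ = (20, -12, -22)
w2 = Dw1 = (-150, 106, 118)
Dw2 = (1142, -906, -634)
w2·Dw2 = (-150)·1142 + 106·(-906) + 118·(-634) = -342148; w2·w2 = (-150)·(-150) + 106·106 + 118·118 = 47660
λ ≈ -342148/47660 = -7.179

λ ≈ -7.179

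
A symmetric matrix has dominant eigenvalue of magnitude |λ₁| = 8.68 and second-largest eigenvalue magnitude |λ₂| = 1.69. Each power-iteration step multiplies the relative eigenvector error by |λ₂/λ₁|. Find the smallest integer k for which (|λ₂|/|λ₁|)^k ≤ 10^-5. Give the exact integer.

|λ₂/λ₁| = 1.69/8.68 = 0.19470
Need k ≥ ln(10^-5) / ln(0.19470) = -11.5129 / -1.6363 ≈ 7.036
Smallest integer k satisfying the bound: 8

8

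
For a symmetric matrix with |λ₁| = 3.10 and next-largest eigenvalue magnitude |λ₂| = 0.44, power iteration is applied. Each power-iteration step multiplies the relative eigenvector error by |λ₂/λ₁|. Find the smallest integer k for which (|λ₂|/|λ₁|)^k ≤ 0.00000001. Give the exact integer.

10

|λ₂/λ₁| = 0.44/3.10 = 0.14194
Need k ≥ ln(0.00000001) / ln(0.14194) = -18.4207 / -1.9524 ≈ 9.435
Smallest integer k satisfying the bound: 10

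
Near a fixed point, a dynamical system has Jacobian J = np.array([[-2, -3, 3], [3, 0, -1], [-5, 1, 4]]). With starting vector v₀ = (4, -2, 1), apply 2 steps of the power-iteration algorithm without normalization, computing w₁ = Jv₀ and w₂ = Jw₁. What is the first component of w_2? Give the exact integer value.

-89

w1 = Jv₀ = ((-2)·4 + (-3)·(-2) + 3·1; 3·4 + 0·(-2) + (-1)·1; (-5)·4 + 1·(-2) + 4·1) = (1, 11, -18)
w2 = Jw1 = ((-2)·1 + (-3)·11 + 3·(-18); 3·1 + 0·11 + (-1)·(-18); (-5)·1 + 1·11 + 4·(-18)) = (-89, 21, -66)
The requested component of w2 is -89.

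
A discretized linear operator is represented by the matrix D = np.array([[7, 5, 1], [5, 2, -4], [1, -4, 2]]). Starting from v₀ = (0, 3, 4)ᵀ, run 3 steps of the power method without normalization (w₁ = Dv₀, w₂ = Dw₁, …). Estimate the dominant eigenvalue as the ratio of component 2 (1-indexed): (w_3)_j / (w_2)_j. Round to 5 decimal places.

w1 = Dv₀ = (19, -10, -4)
w2 = Dw1 = (79, 91, 51)
w3 = Dw2 = (1059, 373, -183)
Ratio at component: 373 / 91 = 4.09890

4.09890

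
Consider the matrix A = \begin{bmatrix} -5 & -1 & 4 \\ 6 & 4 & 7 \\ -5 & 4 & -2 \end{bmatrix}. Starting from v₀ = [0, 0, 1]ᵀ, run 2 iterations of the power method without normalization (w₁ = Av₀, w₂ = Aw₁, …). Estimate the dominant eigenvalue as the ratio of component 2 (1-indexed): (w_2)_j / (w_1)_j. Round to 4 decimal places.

5.4286

w1 = Av₀ = ((-5)·0 + (-1)·0 + 4·1; 6·0 + 4·0 + 7·1; (-5)·0 + 4·0 + (-2)·1) = (4, 7, -2)
w2 = Aw1 = ((-5)·4 + (-1)·7 + 4·(-2); 6·4 + 4·7 + 7·(-2); (-5)·4 + 4·7 + (-2)·(-2)) = (-35, 38, 12)
Ratio at component: 38 / 7 = 5.4286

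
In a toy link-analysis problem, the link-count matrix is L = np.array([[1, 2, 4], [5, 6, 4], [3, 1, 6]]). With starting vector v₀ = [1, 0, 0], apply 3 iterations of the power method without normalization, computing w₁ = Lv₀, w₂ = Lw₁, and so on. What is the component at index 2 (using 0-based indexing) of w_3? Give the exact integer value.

272

w1 = Lv₀ = (1, 5, 3)
w2 = Lw1 = (23, 47, 26)
w3 = Lw2 = (221, 501, 272)
The requested component of w3 is 272.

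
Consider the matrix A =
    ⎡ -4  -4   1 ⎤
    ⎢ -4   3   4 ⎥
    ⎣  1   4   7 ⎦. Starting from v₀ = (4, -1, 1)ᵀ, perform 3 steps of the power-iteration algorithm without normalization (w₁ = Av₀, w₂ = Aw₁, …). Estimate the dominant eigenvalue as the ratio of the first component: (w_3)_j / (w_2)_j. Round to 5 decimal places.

w1 = Av₀ = (-11, -15, 7)
w2 = Aw1 = (111, 27, -22)
w3 = Aw2 = (-574, -451, 65)
Ratio at component: -574 / 111 = -5.17117

λ ≈ -5.17117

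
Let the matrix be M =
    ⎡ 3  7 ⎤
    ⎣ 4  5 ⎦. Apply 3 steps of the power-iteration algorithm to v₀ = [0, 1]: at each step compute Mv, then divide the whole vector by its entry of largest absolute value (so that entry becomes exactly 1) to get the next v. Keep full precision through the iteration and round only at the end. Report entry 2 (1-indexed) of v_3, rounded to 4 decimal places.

Mv0 = (7.00000, 5.00000); divide by 7.00000 → v1 = (1.00000, 0.71429)
Mv1 = (8.00000, 7.57143); divide by 8.00000 → v2 = (1.00000, 0.94643)
Mv2 = (9.62500, 8.73214); divide by 9.62500 → v3 = (1.00000, 0.90724)
Requested entry of v3: 489/539 = 0.9072

0.9072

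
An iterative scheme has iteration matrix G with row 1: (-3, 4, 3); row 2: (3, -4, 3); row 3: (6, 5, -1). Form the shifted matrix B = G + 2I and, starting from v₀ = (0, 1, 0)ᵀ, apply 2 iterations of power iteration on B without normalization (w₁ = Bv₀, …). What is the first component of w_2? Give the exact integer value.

3

B = G + 2I has rows (-1, 4, 3); (3, -2, 3); (6, 5, 1)
w1 = Bv₀ = (4, -2, 5)
w2 = Bw1 = (3, 31, 19)
Requested component of w2: 3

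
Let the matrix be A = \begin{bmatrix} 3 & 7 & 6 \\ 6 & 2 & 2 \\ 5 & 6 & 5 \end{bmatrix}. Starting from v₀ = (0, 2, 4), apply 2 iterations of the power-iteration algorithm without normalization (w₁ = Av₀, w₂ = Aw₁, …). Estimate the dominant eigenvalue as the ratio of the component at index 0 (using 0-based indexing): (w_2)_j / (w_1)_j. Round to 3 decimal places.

λ ≈ 10.263

w1 = Av₀ = (3·0 + 7·2 + 6·4; 6·0 + 2·2 + 2·4; 5·0 + 6·2 + 5·4) = (38, 12, 32)
w2 = Aw1 = (3·38 + 7·12 + 6·32; 6·38 + 2·12 + 2·32; 5·38 + 6·12 + 5·32) = (390, 316, 422)
Ratio at component: 390 / 38 = 10.263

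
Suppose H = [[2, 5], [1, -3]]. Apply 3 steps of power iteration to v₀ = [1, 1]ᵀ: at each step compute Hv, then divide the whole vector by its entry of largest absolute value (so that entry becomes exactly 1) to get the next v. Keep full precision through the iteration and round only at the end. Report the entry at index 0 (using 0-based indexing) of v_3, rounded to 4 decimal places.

Hv0 = (7.00000, -2.00000); divide by 7.00000 → v1 = (1.00000, -0.28571)
Hv1 = (0.57143, 1.85714); divide by 1.85714 → v2 = (0.30769, 1.00000)
Hv2 = (5.61538, -2.69231); divide by 5.61538 → v3 = (1.00000, -0.47945)
Requested entry of v3: 73/73 = 1.0000

1.0000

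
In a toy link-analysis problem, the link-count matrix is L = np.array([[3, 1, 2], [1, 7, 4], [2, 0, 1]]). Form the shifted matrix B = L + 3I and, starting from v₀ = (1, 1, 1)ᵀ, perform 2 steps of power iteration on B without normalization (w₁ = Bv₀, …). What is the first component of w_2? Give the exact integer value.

B = L + 3I has rows (6, 1, 2); (1, 10, 4); (2, 0, 4)
w1 = Bv₀ = (6·1 + 1·1 + 2·1; 1·1 + 10·1 + 4·1; 2·1 + 0·1 + 4·1) = (9, 15, 6)
w2 = Bw1 = (6·9 + 1·15 + 2·6; 1·9 + 10·15 + 4·6; 2·9 + 0·15 + 4·6) = (81, 183, 42)
Requested component of w2: 81

81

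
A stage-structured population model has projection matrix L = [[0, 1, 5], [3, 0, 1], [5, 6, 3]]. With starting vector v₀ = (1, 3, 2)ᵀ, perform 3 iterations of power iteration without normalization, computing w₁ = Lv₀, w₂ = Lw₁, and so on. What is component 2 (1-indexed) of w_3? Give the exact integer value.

632

w1 = Lv₀ = (0·1 + 1·3 + 5·2; 3·1 + 0·3 + 1·2; 5·1 + 6·3 + 3·2) = (13, 5, 29)
w2 = Lw1 = (0·13 + 1·5 + 5·29; 3·13 + 0·5 + 1·29; 5·13 + 6·5 + 3·29) = (150, 68, 182)
w3 = Lw2 = (978, 632, 1704)
The requested component of w3 is 632.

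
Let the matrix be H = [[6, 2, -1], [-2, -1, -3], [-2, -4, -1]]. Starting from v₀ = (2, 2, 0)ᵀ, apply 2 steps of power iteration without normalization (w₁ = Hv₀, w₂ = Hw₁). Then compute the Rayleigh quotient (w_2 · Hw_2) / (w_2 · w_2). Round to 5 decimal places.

w1 = Hv₀ = (6·2 + 2·2 + (-1)·0; (-2)·2 + (-1)·2 + (-3)·0; (-2)·2 + (-4)·2 + (-1)·0) = (16, -6, -12)
w2 = Hw1 = (6·16 + 2·(-6) + (-1)·(-12); (-2)·16 + (-1)·(-6) + (-3)·(-12); (-2)·16 + (-4)·(-6) + (-1)·(-12)) = (96, 10, 4)
Hw2 = (592, -214, -236)
w2·Hw2 = 96·592 + 10·(-214) + 4·(-236) = 53748; w2·w2 = 96·96 + 10·10 + 4·4 = 9332
λ ≈ 53748/9332 = 5.75954

λ ≈ 5.75954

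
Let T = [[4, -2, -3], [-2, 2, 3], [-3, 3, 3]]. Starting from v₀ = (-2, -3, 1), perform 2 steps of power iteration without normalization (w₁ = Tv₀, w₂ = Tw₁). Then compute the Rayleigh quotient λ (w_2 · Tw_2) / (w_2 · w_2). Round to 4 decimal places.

8.3235

w1 = Tv₀ = (-5, 1, 0)
w2 = Tw1 = (-22, 12, 18)
Tw2 = (-166, 122, 156)
w2·Tw2 = (-22)·(-166) + 12·122 + 18·156 = 7924; w2·w2 = (-22)·(-22) + 12·12 + 18·18 = 952
λ ≈ 7924/952 = 8.3235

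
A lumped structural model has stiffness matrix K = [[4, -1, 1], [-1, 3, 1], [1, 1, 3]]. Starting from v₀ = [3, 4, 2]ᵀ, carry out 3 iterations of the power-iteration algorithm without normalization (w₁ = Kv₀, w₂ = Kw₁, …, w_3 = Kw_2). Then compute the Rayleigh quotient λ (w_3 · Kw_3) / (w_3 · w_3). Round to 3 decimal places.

4.279

w1 = Kv₀ = (10, 11, 13)
w2 = Kw1 = (42, 36, 60)
w3 = Kw2 = (192, 126, 258)
Kw3 = (900, 444, 1092)
w3·Kw3 = 192·900 + 126·444 + 258·1092 = 510480; w3·w3 = 192·192 + 126·126 + 258·258 = 119304
λ ≈ 510480/119304 = 4.279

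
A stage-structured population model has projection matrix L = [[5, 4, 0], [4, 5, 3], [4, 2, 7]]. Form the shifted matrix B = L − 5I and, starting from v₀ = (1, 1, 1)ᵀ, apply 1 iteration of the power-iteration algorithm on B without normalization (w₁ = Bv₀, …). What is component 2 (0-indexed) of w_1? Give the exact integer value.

8

B = L − 5I has rows (0, 4, 0); (4, 0, 3); (4, 2, 2)
w1 = Bv₀ = (4, 7, 8)
Requested component of w1: 8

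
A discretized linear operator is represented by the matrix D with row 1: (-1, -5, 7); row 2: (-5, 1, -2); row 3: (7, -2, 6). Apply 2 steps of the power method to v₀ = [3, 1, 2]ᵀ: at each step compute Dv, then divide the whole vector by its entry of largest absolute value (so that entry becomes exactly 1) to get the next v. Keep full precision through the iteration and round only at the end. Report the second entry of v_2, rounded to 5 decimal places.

Dv0 = (6.000000, -18.000000, 31.000000); divide by 31.000000 → v1 = (0.193548, -0.580645, 1.000000)
Dv1 = (9.709677, -3.548387, 8.516129); divide by 9.709677 → v2 = (1.000000, -0.365449, 0.877076)
Requested entry of v2: -110/301 = -0.36545

-0.36545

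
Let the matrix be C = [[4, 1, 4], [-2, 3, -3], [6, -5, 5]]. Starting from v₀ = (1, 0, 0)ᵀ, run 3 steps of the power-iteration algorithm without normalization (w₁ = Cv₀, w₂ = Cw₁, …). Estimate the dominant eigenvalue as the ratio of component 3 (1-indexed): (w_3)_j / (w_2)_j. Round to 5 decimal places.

w1 = Cv₀ = (4, -2, 6)
w2 = Cw1 = (38, -32, 64)
w3 = Cw2 = (376, -364, 708)
Ratio at component: 708 / 64 = 11.06250

11.06250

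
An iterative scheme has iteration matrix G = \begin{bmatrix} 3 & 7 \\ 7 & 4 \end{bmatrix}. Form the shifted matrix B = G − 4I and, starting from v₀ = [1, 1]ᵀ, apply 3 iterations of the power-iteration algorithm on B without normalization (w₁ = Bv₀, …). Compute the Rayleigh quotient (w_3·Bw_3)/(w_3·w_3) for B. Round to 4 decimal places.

6.4759

B = G − 4I has rows (-1, 7); (7, 0)
w1 = Bv₀ = ((-1)·1 + 7·1; 7·1 + 0·1) = (6, 7)
w2 = Bw1 = ((-1)·6 + 7·7; 7·6 + 0·7) = (43, 42)
w3 = Bw2 = (251, 301)
Bw3 = (1856, 1757)
w3·Bw3 = 994713; w3·w3 = 153602; μ ≈ 994713/153602 = 6.4759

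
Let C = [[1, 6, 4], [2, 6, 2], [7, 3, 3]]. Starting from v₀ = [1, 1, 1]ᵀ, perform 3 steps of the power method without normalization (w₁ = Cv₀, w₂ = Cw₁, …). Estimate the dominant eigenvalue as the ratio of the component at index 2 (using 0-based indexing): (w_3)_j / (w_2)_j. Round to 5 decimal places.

λ ≈ 11.11644

w1 = Cv₀ = (11, 10, 13)
w2 = Cw1 = (123, 108, 146)
w3 = Cw2 = (1355, 1186, 1623)
Ratio at component: 1623 / 146 = 11.11644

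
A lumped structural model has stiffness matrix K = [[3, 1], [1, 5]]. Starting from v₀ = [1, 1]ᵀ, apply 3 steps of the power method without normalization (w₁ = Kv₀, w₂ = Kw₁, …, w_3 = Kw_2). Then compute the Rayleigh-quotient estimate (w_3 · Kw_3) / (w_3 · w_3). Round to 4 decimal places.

λ ≈ 5.4085

w1 = Kv₀ = (3·1 + 1·1; 1·1 + 5·1) = (4, 6)
w2 = Kw1 = (3·4 + 1·6; 1·4 + 5·6) = (18, 34)
w3 = Kw2 = (88, 188)
Kw3 = (452, 1028)
w3·Kw3 = 88·452 + 188·1028 = 233040; w3·w3 = 88·88 + 188·188 = 43088
λ ≈ 233040/43088 = 5.4085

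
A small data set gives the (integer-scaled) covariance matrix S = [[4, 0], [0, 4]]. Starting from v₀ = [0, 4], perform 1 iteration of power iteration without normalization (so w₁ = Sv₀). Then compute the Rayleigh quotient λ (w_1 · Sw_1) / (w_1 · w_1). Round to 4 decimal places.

w1 = Sv₀ = (4·0 + 0·4; 0·0 + 4·4) = (0, 16)
Sw1 = (0, 64)
w1·Sw1 = 0·0 + 16·64 = 1024; w1·w1 = 0·0 + 16·16 = 256
λ ≈ 1024/256 = 4.0000

λ ≈ 4.0000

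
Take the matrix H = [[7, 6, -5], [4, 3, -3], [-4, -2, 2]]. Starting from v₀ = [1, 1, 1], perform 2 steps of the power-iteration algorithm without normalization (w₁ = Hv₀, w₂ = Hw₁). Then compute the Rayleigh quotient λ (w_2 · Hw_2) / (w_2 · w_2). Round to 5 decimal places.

12.73679

w1 = Hv₀ = (8, 4, -4)
w2 = Hw1 = (100, 56, -48)
Hw2 = (1276, 712, -608)
w2·Hw2 = 100·1276 + 56·712 + (-48)·(-608) = 196656; w2·w2 = 100·100 + 56·56 + (-48)·(-48) = 15440
λ ≈ 196656/15440 = 12.73679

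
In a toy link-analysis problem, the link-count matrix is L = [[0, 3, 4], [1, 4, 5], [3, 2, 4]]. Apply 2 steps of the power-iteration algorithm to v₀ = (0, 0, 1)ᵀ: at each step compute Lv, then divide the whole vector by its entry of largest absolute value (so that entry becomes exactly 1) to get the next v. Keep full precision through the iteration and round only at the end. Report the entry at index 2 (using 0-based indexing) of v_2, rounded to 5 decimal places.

0.86364

Lv0 = (4.000000, 5.000000, 4.000000); divide by 5.000000 → v1 = (0.800000, 1.000000, 0.800000)
Lv1 = (6.200000, 8.800000, 7.600000); divide by 8.800000 → v2 = (0.704545, 1.000000, 0.863636)
Requested entry of v2: 38/44 = 0.86364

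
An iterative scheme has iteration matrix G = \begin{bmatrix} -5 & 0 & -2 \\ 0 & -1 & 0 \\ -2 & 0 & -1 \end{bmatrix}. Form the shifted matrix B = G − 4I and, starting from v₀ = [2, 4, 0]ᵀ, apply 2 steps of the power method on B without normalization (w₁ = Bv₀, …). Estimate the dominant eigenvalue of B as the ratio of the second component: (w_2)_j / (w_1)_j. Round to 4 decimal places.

μ ≈ -5.0000

B = G − 4I has rows (-9, 0, -2); (0, -5, 0); (-2, 0, -5)
w1 = Bv₀ = (-18, -20, -4)
w2 = Bw1 = (170, 100, 56)
Ratio: 100/-20 = -5.0000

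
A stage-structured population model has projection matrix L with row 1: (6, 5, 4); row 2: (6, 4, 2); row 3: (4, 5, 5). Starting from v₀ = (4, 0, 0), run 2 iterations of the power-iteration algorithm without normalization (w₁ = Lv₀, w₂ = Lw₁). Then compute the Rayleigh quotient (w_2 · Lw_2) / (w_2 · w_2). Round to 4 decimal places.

λ ≈ 13.7496

w1 = Lv₀ = (6·4 + 5·0 + 4·0; 6·4 + 4·0 + 2·0; 4·4 + 5·0 + 5·0) = (24, 24, 16)
w2 = Lw1 = (6·24 + 5·24 + 4·16; 6·24 + 4·24 + 2·16; 4·24 + 5·24 + 5·16) = (328, 272, 296)
Lw2 = (4512, 3648, 4152)
w2·Lw2 = 328·4512 + 272·3648 + 296·4152 = 3701184; w2·w2 = 328·328 + 272·272 + 296·296 = 269184
λ ≈ 3701184/269184 = 13.7496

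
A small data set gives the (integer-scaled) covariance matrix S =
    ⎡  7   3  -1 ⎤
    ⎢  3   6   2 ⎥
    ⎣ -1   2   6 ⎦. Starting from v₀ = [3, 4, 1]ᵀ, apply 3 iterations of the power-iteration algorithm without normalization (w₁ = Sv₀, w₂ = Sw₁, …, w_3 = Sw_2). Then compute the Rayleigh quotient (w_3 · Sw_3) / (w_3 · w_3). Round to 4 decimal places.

λ ≈ 9.6351

w1 = Sv₀ = (7·3 + 3·4 + (-1)·1; 3·3 + 6·4 + 2·1; (-1)·3 + 2·4 + 6·1) = (32, 35, 11)
w2 = Sw1 = (7·32 + 3·35 + (-1)·11; 3·32 + 6·35 + 2·11; (-1)·32 + 2·35 + 6·11) = (318, 328, 104)
w3 = Sw2 = (3106, 3130, 962)
Sw3 = (30170, 30022, 8926)
w3·Sw3 = 3106·30170 + 3130·30022 + 962·8926 = 196263692; w3·w3 = 3106·3106 + 3130·3130 + 962·962 = 20369580
λ ≈ 196263692/20369580 = 9.6351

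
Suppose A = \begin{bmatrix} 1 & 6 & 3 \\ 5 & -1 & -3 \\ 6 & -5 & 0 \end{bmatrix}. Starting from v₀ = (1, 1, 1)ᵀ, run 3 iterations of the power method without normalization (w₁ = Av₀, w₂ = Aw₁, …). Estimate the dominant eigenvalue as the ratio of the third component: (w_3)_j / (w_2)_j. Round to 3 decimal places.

w1 = Av₀ = (10, 1, 1)
w2 = Aw1 = (19, 46, 55)
w3 = Aw2 = (460, -116, -116)
Ratio at component: -116 / 55 = -2.109

λ ≈ -2.109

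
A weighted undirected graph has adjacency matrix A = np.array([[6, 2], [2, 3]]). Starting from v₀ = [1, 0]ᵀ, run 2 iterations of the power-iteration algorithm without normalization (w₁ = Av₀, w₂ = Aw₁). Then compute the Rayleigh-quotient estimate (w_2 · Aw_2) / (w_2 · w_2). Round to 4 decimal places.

w1 = Av₀ = (6, 2)
w2 = Aw1 = (40, 18)
Aw2 = (276, 134)
w2·Aw2 = 40·276 + 18·134 = 13452; w2·w2 = 40·40 + 18·18 = 1924
λ ≈ 13452/1924 = 6.9917

λ ≈ 6.9917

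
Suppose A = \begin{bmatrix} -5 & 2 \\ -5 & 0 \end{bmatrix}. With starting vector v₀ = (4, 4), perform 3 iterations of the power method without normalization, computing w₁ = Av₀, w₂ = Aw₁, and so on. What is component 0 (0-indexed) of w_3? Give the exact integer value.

w1 = Av₀ = (-12, -20)
w2 = Aw1 = (20, 60)
w3 = Aw2 = (20, -100)
The requested component of w3 is 20.

20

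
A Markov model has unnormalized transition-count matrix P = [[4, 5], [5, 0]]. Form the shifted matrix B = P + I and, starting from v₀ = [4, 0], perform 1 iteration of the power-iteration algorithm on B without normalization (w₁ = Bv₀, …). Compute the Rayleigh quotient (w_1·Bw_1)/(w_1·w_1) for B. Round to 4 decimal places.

8.0000

B = P + I has rows (5, 5); (5, 1)
w1 = Bv₀ = (5·4 + 5·0; 5·4 + 1·0) = (20, 20)
Bw1 = (200, 120)
w1·Bw1 = 6400; w1·w1 = 800; μ ≈ 6400/800 = 8.0000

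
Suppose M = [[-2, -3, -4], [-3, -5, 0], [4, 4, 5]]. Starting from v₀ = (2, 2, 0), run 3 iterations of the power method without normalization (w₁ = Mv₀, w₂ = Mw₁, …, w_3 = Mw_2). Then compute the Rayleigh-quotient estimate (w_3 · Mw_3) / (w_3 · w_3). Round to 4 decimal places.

w1 = Mv₀ = ((-2)·2 + (-3)·2 + (-4)·0; (-3)·2 + (-5)·2 + 0·0; 4·2 + 4·2 + 5·0) = (-10, -16, 16)
w2 = Mw1 = ((-2)·(-10) + (-3)·(-16) + (-4)·16; (-3)·(-10) + (-5)·(-16) + 0·16; 4·(-10) + 4·(-16) + 5·16) = (4, 110, -24)
w3 = Mw2 = (-242, -562, 336)
Mw3 = (826, 3536, -1536)
w3·Mw3 = (-242)·826 + (-562)·3536 + 336·(-1536) = -2703220; w3·w3 = (-242)·(-242) + (-562)·(-562) + 336·336 = 487304
λ ≈ -2703220/487304 = -5.5473

-5.5473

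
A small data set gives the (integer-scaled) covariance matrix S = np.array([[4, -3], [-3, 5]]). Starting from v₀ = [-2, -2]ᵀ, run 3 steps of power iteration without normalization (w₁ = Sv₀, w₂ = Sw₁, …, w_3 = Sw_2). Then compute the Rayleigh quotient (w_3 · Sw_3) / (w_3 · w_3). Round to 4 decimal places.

w1 = Sv₀ = (4·(-2) + (-3)·(-2); (-3)·(-2) + 5·(-2)) = (-2, -4)
w2 = Sw1 = (4·(-2) + (-3)·(-4); (-3)·(-2) + 5·(-4)) = (4, -14)
w3 = Sw2 = (58, -82)
Sw3 = (478, -584)
w3·Sw3 = 58·478 + (-82)·(-584) = 75612; w3·w3 = 58·58 + (-82)·(-82) = 10088
λ ≈ 75612/10088 = 7.4952

λ ≈ 7.4952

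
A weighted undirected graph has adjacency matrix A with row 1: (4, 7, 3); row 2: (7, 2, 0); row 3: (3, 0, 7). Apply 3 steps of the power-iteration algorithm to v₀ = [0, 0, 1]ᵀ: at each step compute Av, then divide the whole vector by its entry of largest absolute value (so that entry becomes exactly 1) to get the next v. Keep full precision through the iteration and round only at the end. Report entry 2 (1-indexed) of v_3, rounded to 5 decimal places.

Av0 = (3.000000, 0.000000, 7.000000); divide by 7.000000 → v1 = (0.428571, 0.000000, 1.000000)
Av1 = (4.714286, 3.000000, 8.285714); divide by 8.285714 → v2 = (0.568966, 0.362069, 1.000000)
Av2 = (7.810345, 4.706897, 8.706897); divide by 8.706897 → v3 = (0.897030, 0.540594, 1.000000)
Requested entry of v3: 273/505 = 0.54059

0.54059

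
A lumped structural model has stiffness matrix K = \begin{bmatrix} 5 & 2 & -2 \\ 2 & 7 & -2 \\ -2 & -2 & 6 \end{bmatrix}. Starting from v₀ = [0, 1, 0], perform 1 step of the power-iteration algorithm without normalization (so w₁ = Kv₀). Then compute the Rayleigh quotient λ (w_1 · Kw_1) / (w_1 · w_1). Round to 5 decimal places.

λ ≈ 9.03509

w1 = Kv₀ = (2, 7, -2)
Kw1 = (28, 57, -30)
w1·Kw1 = 2·28 + 7·57 + (-2)·(-30) = 515; w1·w1 = 2·2 + 7·7 + (-2)·(-2) = 57
λ ≈ 515/57 = 9.03509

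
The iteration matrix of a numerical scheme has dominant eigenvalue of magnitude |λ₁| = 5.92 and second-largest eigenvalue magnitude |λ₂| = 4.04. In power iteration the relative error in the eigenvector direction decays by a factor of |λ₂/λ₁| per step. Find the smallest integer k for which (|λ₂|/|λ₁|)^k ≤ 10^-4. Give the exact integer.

25

|λ₂/λ₁| = 4.04/5.92 = 0.68243
Need k ≥ ln(10^-4) / ln(0.68243) = -9.2103 / -0.3821 ≈ 24.105
Smallest integer k satisfying the bound: 25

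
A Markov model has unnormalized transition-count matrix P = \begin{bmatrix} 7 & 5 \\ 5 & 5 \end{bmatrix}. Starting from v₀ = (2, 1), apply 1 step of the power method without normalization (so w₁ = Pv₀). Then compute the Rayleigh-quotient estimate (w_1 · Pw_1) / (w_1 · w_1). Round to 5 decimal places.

11.09556

w1 = Pv₀ = (19, 15)
Pw1 = (208, 170)
w1·Pw1 = 19·208 + 15·170 = 6502; w1·w1 = 19·19 + 15·15 = 586
λ ≈ 6502/586 = 11.09556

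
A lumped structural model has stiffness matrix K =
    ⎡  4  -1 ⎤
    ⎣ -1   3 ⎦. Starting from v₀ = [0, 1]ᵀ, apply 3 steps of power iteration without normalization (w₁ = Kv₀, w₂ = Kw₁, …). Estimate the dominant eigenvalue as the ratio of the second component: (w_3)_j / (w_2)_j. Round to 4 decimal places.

λ ≈ 3.7000

w1 = Kv₀ = (-1, 3)
w2 = Kw1 = (-7, 10)
w3 = Kw2 = (-38, 37)
Ratio at component: 37 / 10 = 3.7000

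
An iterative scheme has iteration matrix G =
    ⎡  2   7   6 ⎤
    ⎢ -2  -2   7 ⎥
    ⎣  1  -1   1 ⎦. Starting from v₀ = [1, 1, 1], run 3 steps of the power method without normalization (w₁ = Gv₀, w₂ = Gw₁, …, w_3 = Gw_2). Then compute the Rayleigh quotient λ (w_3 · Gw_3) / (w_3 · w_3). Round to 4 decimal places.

λ ≈ 1.6897

w1 = Gv₀ = (2·1 + 7·1 + 6·1; (-2)·1 + (-2)·1 + 7·1; 1·1 + (-1)·1 + 1·1) = (15, 3, 1)
w2 = Gw1 = (2·15 + 7·3 + 6·1; (-2)·15 + (-2)·3 + 7·1; 1·15 + (-1)·3 + 1·1) = (57, -29, 13)
w3 = Gw2 = (-11, 35, 99)
Gw3 = (817, 645, 53)
w3·Gw3 = (-11)·817 + 35·645 + 99·53 = 18835; w3·w3 = (-11)·(-11) + 35·35 + 99·99 = 11147
λ ≈ 18835/11147 = 1.6897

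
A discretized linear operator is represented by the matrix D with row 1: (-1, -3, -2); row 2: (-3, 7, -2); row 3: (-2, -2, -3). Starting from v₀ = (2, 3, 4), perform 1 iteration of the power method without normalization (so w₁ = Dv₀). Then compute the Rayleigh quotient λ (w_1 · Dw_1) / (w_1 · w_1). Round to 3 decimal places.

w1 = Dv₀ = ((-1)·2 + (-3)·3 + (-2)·4; (-3)·2 + 7·3 + (-2)·4; (-2)·2 + (-2)·3 + (-3)·4) = (-19, 7, -22)
Dw1 = (42, 150, 90)
w1·Dw1 = (-19)·42 + 7·150 + (-22)·90 = -1728; w1·w1 = (-19)·(-19) + 7·7 + (-22)·(-22) = 894
λ ≈ -1728/894 = -1.933

-1.933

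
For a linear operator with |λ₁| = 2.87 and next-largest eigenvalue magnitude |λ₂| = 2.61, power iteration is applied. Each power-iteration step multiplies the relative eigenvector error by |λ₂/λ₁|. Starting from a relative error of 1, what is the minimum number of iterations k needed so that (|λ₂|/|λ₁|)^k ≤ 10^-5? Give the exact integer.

122

|λ₂/λ₁| = 2.61/2.87 = 0.90941
Need k ≥ ln(10^-5) / ln(0.90941) = -11.5129 / -0.0950 ≈ 121.237
Smallest integer k satisfying the bound: 122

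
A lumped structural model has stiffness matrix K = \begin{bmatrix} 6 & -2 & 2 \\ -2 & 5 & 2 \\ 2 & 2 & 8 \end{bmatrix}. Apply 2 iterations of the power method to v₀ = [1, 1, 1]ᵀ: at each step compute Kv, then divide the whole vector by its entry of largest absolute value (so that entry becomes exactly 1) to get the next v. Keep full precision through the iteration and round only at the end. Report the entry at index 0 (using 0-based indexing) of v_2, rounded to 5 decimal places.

Kv0 = (6.000000, 5.000000, 12.000000); divide by 12.000000 → v1 = (0.500000, 0.416667, 1.000000)
Kv1 = (4.166667, 3.083333, 9.833333); divide by 9.833333 → v2 = (0.423729, 0.313559, 1.000000)
Requested entry of v2: 50/118 = 0.42373

0.42373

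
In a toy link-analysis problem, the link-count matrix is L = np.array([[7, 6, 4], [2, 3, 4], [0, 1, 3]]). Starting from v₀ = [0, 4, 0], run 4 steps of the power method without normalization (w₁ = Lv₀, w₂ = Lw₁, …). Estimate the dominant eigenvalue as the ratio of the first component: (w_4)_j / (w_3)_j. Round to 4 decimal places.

9.4662

w1 = Lv₀ = (7·0 + 6·4 + 4·0; 2·0 + 3·4 + 4·0; 0·0 + 1·4 + 3·0) = (24, 12, 4)
w2 = Lw1 = (7·24 + 6·12 + 4·4; 2·24 + 3·12 + 4·4; 0·24 + 1·12 + 3·4) = (256, 100, 24)
w3 = Lw2 = (2488, 908, 172)
w4 = Lw3 = (23552, 8388, 1424)
Ratio at component: 23552 / 2488 = 9.4662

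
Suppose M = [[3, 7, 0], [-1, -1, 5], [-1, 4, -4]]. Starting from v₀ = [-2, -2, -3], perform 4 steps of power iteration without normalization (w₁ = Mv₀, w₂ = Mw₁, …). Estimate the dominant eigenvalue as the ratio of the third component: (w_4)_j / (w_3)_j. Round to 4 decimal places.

w1 = Mv₀ = (-20, -11, 6)
w2 = Mw1 = (-137, 61, -48)
w3 = Mw2 = (16, -164, 573)
w4 = Mw3 = (-1100, 3013, -2964)
Ratio at component: -2964 / 573 = -5.1728

λ ≈ -5.1728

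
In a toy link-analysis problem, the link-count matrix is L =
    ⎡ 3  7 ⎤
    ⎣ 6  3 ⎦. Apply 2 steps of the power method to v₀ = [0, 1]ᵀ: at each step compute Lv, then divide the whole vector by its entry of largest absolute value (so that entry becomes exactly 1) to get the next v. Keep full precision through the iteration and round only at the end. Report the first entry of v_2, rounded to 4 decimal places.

0.8235

Lv0 = (7.00000, 3.00000); divide by 7.00000 → v1 = (1.00000, 0.42857)
Lv1 = (6.00000, 7.28571); divide by 7.28571 → v2 = (0.82353, 1.00000)
Requested entry of v2: 42/51 = 0.8235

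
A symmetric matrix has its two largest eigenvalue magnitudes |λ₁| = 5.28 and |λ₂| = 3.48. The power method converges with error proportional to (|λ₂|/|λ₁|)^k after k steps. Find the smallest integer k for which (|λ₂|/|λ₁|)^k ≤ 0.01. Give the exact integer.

|λ₂/λ₁| = 3.48/5.28 = 0.65909
Need k ≥ ln(0.01) / ln(0.65909) = -4.6052 / -0.4169 ≈ 11.046
Smallest integer k satisfying the bound: 12

12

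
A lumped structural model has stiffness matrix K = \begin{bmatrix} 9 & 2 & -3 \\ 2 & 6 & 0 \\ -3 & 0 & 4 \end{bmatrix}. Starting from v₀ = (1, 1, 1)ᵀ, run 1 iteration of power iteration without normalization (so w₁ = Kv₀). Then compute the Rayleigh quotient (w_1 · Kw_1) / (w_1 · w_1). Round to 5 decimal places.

w1 = Kv₀ = (9·1 + 2·1 + (-3)·1; 2·1 + 6·1 + 0·1; (-3)·1 + 0·1 + 4·1) = (8, 8, 1)
Kw1 = (85, 64, -20)
w1·Kw1 = 8·85 + 8·64 + 1·(-20) = 1172; w1·w1 = 8·8 + 8·8 + 1·1 = 129
λ ≈ 1172/129 = 9.08527

9.08527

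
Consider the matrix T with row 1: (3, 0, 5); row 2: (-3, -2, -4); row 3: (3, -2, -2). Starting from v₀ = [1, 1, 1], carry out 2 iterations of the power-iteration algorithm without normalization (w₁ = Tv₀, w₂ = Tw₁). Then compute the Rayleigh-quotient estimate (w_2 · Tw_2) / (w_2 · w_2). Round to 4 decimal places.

w1 = Tv₀ = (3·1 + 0·1 + 5·1; (-3)·1 + (-2)·1 + (-4)·1; 3·1 + (-2)·1 + (-2)·1) = (8, -9, -1)
w2 = Tw1 = (3·8 + 0·(-9) + 5·(-1); (-3)·8 + (-2)·(-9) + (-4)·(-1); 3·8 + (-2)·(-9) + (-2)·(-1)) = (19, -2, 44)
Tw2 = (277, -229, -27)
w2·Tw2 = 19·277 + (-2)·(-229) + 44·(-27) = 4533; w2·w2 = 19·19 + (-2)·(-2) + 44·44 = 2301
λ ≈ 4533/2301 = 1.9700

1.9700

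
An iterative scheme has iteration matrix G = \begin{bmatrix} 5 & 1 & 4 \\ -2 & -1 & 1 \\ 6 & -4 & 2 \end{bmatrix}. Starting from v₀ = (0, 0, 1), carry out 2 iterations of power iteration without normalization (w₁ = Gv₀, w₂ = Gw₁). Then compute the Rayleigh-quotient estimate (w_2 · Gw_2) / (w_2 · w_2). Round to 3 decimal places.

w1 = Gv₀ = (5·0 + 1·0 + 4·1; (-2)·0 + (-1)·0 + 1·1; 6·0 + (-4)·0 + 2·1) = (4, 1, 2)
w2 = Gw1 = (5·4 + 1·1 + 4·2; (-2)·4 + (-1)·1 + 1·2; 6·4 + (-4)·1 + 2·2) = (29, -7, 24)
Gw2 = (234, -27, 250)
w2·Gw2 = 29·234 + (-7)·(-27) + 24·250 = 12975; w2·w2 = 29·29 + (-7)·(-7) + 24·24 = 1466
λ ≈ 12975/1466 = 8.851

λ ≈ 8.851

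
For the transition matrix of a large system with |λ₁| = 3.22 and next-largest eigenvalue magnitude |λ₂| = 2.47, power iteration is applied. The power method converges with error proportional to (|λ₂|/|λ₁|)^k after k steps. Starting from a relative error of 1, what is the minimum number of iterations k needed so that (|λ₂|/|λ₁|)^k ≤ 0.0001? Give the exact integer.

35

|λ₂/λ₁| = 2.47/3.22 = 0.76708
Need k ≥ ln(0.0001) / ln(0.76708) = -9.2103 / -0.2652 ≈ 34.735
Smallest integer k satisfying the bound: 35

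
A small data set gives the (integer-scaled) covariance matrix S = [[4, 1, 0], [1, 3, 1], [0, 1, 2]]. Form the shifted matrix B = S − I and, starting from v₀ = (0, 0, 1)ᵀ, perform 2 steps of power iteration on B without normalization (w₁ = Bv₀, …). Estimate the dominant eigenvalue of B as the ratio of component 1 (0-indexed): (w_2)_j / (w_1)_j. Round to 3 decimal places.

B = S − I has rows (3, 1, 0); (1, 2, 1); (0, 1, 1)
w1 = Bv₀ = (3·0 + 1·0 + 0·1; 1·0 + 2·0 + 1·1; 0·0 + 1·0 + 1·1) = (0, 1, 1)
w2 = Bw1 = (3·0 + 1·1 + 0·1; 1·0 + 2·1 + 1·1; 0·0 + 1·1 + 1·1) = (1, 3, 2)
Ratio: 3/1 = 3.000

μ ≈ 3.000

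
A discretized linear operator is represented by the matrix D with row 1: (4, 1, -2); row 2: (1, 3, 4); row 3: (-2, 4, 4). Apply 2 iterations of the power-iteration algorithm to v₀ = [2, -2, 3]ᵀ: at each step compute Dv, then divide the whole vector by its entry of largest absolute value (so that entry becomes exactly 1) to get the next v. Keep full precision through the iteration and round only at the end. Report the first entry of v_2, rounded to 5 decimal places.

Dv0 = (0.000000, 8.000000, 0.000000); divide by 8.000000 → v1 = (0.000000, 1.000000, 0.000000)
Dv1 = (1.000000, 3.000000, 4.000000); divide by 4.000000 → v2 = (0.250000, 0.750000, 1.000000)
Requested entry of v2: 8/32 = 0.25000

0.25000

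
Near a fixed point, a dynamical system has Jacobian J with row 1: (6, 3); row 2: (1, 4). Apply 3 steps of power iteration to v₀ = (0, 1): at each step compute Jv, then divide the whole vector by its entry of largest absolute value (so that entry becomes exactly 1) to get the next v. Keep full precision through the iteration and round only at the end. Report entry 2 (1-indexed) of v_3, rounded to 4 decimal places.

Jv0 = (3.00000, 4.00000); divide by 4.00000 → v1 = (0.75000, 1.00000)
Jv1 = (7.50000, 4.75000); divide by 7.50000 → v2 = (1.00000, 0.63333)
Jv2 = (7.90000, 3.53333); divide by 7.90000 → v3 = (1.00000, 0.44726)
Requested entry of v3: 106/237 = 0.4473

0.4473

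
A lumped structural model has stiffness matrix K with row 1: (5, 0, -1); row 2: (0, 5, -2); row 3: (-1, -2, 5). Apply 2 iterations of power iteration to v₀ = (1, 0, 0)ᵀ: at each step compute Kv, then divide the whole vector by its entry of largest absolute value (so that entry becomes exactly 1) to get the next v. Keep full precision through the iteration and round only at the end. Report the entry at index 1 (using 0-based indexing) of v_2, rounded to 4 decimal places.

Kv0 = (5.00000, 0.00000, -1.00000); divide by 5.00000 → v1 = (1.00000, 0.00000, -0.20000)
Kv1 = (5.20000, 0.40000, -2.00000); divide by 5.20000 → v2 = (1.00000, 0.07692, -0.38462)
Requested entry of v2: 2/26 = 0.0769

0.0769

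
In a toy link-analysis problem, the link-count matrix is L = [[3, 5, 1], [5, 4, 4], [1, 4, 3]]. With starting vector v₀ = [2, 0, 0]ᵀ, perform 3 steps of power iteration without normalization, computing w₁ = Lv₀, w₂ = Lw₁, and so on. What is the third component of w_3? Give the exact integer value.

w1 = Lv₀ = (3·2 + 5·0 + 1·0; 5·2 + 4·0 + 4·0; 1·2 + 4·0 + 3·0) = (6, 10, 2)
w2 = Lw1 = (3·6 + 5·10 + 1·2; 5·6 + 4·10 + 4·2; 1·6 + 4·10 + 3·2) = (70, 78, 52)
w3 = Lw2 = (652, 870, 538)
The requested component of w3 is 538.

538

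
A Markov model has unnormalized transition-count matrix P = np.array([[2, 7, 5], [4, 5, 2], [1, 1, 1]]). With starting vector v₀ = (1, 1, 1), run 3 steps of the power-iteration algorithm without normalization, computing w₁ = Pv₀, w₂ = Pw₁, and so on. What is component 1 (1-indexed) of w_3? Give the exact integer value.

w1 = Pv₀ = (2·1 + 7·1 + 5·1; 4·1 + 5·1 + 2·1; 1·1 + 1·1 + 1·1) = (14, 11, 3)
w2 = Pw1 = (2·14 + 7·11 + 5·3; 4·14 + 5·11 + 2·3; 1·14 + 1·11 + 1·3) = (120, 117, 28)
w3 = Pw2 = (1199, 1121, 265)
The requested component of w3 is 1199.

1199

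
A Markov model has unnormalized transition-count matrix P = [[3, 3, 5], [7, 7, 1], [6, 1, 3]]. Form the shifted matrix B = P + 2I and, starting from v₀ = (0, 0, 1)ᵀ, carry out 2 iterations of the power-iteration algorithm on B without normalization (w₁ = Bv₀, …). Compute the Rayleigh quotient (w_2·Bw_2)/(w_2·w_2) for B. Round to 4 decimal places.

B = P + 2I has rows (5, 3, 5); (7, 9, 1); (6, 1, 5)
w1 = Bv₀ = (5·0 + 3·0 + 5·1; 7·0 + 9·0 + 1·1; 6·0 + 1·0 + 5·1) = (5, 1, 5)
w2 = Bw1 = (5·5 + 3·1 + 5·5; 7·5 + 9·1 + 1·5; 6·5 + 1·1 + 5·5) = (53, 49, 56)
Bw2 = (692, 868, 647)
w2·Bw2 = 115440; w2·w2 = 8346; μ ≈ 115440/8346 = 13.8318

13.8318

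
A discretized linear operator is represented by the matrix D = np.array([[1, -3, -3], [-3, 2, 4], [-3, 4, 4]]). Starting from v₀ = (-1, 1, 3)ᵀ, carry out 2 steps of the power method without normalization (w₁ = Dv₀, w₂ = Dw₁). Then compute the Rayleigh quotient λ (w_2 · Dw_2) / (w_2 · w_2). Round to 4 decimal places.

9.2728

w1 = Dv₀ = (1·(-1) + (-3)·1 + (-3)·3; (-3)·(-1) + 2·1 + 4·3; (-3)·(-1) + 4·1 + 4·3) = (-13, 17, 19)
w2 = Dw1 = (1·(-13) + (-3)·17 + (-3)·19; (-3)·(-13) + 2·17 + 4·19; (-3)·(-13) + 4·17 + 4·19) = (-121, 149, 183)
Dw2 = (-1117, 1393, 1691)
w2·Dw2 = (-121)·(-1117) + 149·1393 + 183·1691 = 652167; w2·w2 = (-121)·(-121) + 149·149 + 183·183 = 70331
λ ≈ 652167/70331 = 9.2728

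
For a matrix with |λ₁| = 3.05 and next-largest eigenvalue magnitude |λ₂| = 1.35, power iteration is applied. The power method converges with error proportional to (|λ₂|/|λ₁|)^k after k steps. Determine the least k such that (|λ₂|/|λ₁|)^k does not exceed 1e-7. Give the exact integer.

|λ₂/λ₁| = 1.35/3.05 = 0.44262
Need k ≥ ln(1e-7) / ln(0.44262) = -16.1181 / -0.8150 ≈ 19.776
Smallest integer k satisfying the bound: 20

20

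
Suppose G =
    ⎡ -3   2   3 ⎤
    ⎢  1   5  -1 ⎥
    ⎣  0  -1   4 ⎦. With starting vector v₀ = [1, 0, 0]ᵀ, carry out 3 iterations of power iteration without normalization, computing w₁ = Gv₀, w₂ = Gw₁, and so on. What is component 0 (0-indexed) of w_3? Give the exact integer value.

w1 = Gv₀ = ((-3)·1 + 2·0 + 3·0; 1·1 + 5·0 + (-1)·0; 0·1 + (-1)·0 + 4·0) = (-3, 1, 0)
w2 = Gw1 = ((-3)·(-3) + 2·1 + 3·0; 1·(-3) + 5·1 + (-1)·0; 0·(-3) + (-1)·1 + 4·0) = (11, 2, -1)
w3 = Gw2 = (-32, 22, -6)
The requested component of w3 is -32.

-32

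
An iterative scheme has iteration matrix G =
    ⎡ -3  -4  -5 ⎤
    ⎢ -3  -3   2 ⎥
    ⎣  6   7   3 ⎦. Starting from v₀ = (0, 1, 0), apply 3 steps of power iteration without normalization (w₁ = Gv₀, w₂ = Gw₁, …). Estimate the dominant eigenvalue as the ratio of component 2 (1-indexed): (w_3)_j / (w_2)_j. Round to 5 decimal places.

w1 = Gv₀ = ((-3)·0 + (-4)·1 + (-5)·0; (-3)·0 + (-3)·1 + 2·0; 6·0 + 7·1 + 3·0) = (-4, -3, 7)
w2 = Gw1 = ((-3)·(-4) + (-4)·(-3) + (-5)·7; (-3)·(-4) + (-3)·(-3) + 2·7; 6·(-4) + 7·(-3) + 3·7) = (-11, 35, -24)
w3 = Gw2 = (13, -120, 107)
Ratio at component: -120 / 35 = -3.42857

λ ≈ -3.42857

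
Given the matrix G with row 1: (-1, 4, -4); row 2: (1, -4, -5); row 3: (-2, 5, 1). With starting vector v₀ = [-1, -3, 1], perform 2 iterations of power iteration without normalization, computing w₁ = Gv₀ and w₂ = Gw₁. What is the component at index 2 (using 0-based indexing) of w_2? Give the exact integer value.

w1 = Gv₀ = ((-1)·(-1) + 4·(-3) + (-4)·1; 1·(-1) + (-4)·(-3) + (-5)·1; (-2)·(-1) + 5·(-3) + 1·1) = (-15, 6, -12)
w2 = Gw1 = ((-1)·(-15) + 4·6 + (-4)·(-12); 1·(-15) + (-4)·6 + (-5)·(-12); (-2)·(-15) + 5·6 + 1·(-12)) = (87, 21, 48)
The requested component of w2 is 48.

48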